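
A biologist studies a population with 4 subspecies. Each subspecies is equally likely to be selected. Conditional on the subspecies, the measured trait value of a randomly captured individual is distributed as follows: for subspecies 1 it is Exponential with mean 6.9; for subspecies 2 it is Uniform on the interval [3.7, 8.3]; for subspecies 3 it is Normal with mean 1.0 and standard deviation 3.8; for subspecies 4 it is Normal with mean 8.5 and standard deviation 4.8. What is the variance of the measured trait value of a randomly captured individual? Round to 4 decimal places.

29.5683

Per component, 1: μ=6.9, E[X²]=95.22; 2: μ=6, E[X²]=37.7633; 3: μ=1, E[X²]=15.44; 4: μ=8.5, E[X²]=95.29.
E[X] = 0.25·6.9 + 0.25·6 + 0.25·1 + 0.25·8.5 = 5.6.
E[X²] = 0.25·95.22 + 0.25·37.7633 + 0.25·15.44 + 0.25·95.29 = 60.9283.
Var(X) = E[X²] − (E[X])² = 60.9283 − 31.36 = 29.5683.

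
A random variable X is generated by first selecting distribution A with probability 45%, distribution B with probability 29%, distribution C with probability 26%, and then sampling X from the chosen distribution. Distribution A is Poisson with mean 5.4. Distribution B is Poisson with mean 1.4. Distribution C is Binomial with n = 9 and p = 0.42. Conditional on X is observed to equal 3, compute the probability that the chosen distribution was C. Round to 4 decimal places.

Likelihoods P(X=3 | ·): A: 0.118533; B: 0.112777; C: 0.236916.
Posterior ∝ prior × likelihood. Numerator for C: 0.26·0.236916 = 0.0615983.
Normalizing constant: 0.45·0.118533 + 0.29·0.112777 + 0.26·0.236916 = 0.147644.
P(C | observation) = 0.0615983 / 0.147644 = 0.417209.

0.4172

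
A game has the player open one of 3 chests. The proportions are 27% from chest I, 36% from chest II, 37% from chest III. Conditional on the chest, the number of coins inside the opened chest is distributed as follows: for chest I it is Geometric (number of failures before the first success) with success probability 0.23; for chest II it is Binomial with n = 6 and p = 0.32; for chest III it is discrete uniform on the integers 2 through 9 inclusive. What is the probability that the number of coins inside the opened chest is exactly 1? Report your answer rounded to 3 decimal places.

0.148

Conditional on each chest, P(X = 1): I: 0.1771; II: 0.279155; III: 0.
By total probability, P(X = 1) = 0.27·0.1771 + 0.36·0.279155 + 0.37·0 = 0.148313.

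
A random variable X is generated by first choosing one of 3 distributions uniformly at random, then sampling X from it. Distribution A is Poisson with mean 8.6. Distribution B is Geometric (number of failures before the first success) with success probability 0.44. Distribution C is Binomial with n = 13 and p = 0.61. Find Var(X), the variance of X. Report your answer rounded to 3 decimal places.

15.801

Per component, A: μ=8.6, E[X²]=82.56; B: μ=1.27273, E[X²]=4.5124; C: μ=7.93, E[X²]=65.9776.
E[X] = 0.333333·8.6 + 0.333333·1.27273 + 0.333333·7.93 = 5.93424.
E[X²] = 0.333333·82.56 + 0.333333·4.5124 + 0.333333·65.9776 = 51.0167.
Var(X) = E[X²] − (E[X])² = 51.0167 − 35.2152 = 15.8014.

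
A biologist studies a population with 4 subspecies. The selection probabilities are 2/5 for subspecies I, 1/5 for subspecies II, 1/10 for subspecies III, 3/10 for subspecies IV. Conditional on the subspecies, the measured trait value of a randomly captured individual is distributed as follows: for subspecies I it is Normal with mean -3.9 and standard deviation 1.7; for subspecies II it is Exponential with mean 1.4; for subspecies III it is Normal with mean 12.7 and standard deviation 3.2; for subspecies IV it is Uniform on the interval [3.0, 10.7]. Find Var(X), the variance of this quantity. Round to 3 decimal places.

Per component, I: μ=-3.9, E[X²]=18.1; II: μ=1.4, E[X²]=3.92; III: μ=12.7, E[X²]=171.53; IV: μ=6.85, E[X²]=51.8633.
E[X] = 0.4·-3.9 + 0.2·1.4 + 0.1·12.7 + 0.3·6.85 = 2.045.
E[X²] = 0.4·18.1 + 0.2·3.92 + 0.1·171.53 + 0.3·51.8633 = 40.736.
Var(X) = E[X²] − (E[X])² = 40.736 − 4.18202 = 36.554.

36.554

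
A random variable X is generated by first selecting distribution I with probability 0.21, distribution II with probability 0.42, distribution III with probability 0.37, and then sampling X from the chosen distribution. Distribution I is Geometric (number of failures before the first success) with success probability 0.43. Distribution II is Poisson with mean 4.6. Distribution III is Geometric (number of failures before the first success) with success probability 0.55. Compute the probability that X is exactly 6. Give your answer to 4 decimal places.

Conditional on each component, P(X = 6): I: 0.0147475; II: 0.13227; III: 0.00456707.
By total probability, P(X = 6) = 0.21·0.0147475 + 0.42·0.13227 + 0.37·0.00456707 = 0.06034.

0.0603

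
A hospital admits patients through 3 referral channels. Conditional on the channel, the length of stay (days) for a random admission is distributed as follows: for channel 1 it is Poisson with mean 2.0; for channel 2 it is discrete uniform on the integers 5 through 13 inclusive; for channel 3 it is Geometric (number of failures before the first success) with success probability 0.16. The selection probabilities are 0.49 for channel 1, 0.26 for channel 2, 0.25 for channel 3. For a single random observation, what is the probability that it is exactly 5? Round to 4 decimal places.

0.0633

Conditional on each channel, P(X = 5): 1: 0.0360894; 2: 0.111111; 3: 0.0669139.
By total probability, P(X = 5) = 0.49·0.0360894 + 0.26·0.111111 + 0.25·0.0669139 = 0.0633012.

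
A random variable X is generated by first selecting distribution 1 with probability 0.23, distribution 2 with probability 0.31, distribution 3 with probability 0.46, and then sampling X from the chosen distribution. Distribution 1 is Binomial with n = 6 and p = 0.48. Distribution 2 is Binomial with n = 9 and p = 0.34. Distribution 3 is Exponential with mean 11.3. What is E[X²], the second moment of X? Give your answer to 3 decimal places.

For each component E[X²] = Var + (mean)², giving 1: 9.792; 2: 11.3832; 3: 255.38.
Overall E[X²] = 0.23·9.792 + 0.31·11.3832 + 0.46·255.38 = 123.256.

123.256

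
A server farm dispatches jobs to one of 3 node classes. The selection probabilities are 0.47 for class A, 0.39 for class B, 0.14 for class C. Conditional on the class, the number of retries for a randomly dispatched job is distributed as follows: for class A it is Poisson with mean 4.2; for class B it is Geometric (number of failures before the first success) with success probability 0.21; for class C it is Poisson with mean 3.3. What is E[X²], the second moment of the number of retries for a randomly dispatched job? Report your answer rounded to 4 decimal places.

For each component E[X²] = Var + (mean)², giving A: 21.84; B: 32.0658; C: 14.19.
Overall E[X²] = 0.47·21.84 + 0.39·32.0658 + 0.14·14.19 = 24.757.

24.7570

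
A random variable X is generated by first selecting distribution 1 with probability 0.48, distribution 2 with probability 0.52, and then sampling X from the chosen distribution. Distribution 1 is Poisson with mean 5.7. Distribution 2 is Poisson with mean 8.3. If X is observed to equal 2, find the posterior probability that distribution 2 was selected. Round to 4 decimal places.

0.1457

Likelihoods P(X=2 | ·): 1: 0.0543552; 2: 0.00856016.
Posterior ∝ prior × likelihood. Numerator for 2: 0.52·0.00856016 = 0.00445128.
Normalizing constant: 0.48·0.0543552 + 0.52·0.00856016 = 0.0305418.
P(2 | observation) = 0.00445128 / 0.0305418 = 0.145744.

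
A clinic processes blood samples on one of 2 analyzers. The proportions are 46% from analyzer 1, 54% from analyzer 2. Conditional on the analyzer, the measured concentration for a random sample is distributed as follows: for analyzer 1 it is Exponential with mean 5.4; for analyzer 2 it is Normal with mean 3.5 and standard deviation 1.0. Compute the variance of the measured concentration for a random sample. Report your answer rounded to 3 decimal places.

14.850

Per component, 1: μ=5.4, E[X²]=58.32; 2: μ=3.5, E[X²]=13.25.
E[X] = 0.46·5.4 + 0.54·3.5 = 4.374.
E[X²] = 0.46·58.32 + 0.54·13.25 = 33.9822.
Var(X) = E[X²] − (E[X])² = 33.9822 − 19.1319 = 14.8503.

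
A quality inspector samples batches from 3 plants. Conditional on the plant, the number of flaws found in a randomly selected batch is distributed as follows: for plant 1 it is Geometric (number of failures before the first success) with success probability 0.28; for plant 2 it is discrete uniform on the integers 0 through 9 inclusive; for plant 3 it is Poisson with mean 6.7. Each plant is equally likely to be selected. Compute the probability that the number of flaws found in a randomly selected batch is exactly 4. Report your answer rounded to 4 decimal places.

0.0929

Conditional on each plant, P(X = 4): 1: 0.0752468; 2: 0.1; 3: 0.103351.
By total probability, P(X = 4) = 0.333333·0.0752468 + 0.333333·0.1 + 0.333333·0.103351 = 0.092866.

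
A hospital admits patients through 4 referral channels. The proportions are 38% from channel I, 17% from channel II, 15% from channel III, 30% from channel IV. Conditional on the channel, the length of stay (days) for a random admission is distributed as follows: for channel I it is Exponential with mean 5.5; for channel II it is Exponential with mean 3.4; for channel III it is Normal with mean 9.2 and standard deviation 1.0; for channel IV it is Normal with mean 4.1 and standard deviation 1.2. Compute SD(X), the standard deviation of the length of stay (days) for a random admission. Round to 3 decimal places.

4.169

Per component, I: μ=5.5, E[X²]=60.5; II: μ=3.4, E[X²]=23.12; III: μ=9.2, E[X²]=85.64; IV: μ=4.1, E[X²]=18.25.
E[X] = 0.38·5.5 + 0.17·3.4 + 0.15·9.2 + 0.3·4.1 = 5.278.
E[X²] = 0.38·60.5 + 0.17·23.12 + 0.15·85.64 + 0.3·18.25 = 45.2414.
Var(X) = E[X²] − (E[X])² = 45.2414 − 27.8573 = 17.3841.
SD(X) = √17.3841 = 4.16943.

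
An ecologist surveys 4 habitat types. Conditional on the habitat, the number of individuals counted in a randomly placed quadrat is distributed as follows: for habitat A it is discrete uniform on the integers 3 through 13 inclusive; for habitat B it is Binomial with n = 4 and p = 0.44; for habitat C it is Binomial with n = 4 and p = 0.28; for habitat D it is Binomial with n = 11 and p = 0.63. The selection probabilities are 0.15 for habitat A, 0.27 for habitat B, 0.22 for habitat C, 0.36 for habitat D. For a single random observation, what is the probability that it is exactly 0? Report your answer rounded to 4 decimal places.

0.0857

Conditional on each habitat, P(X = 0): A: 0; B: 0.098345; C: 0.268739; D: 1.77918e-05.
By total probability, P(X = 0) = 0.15·0 + 0.27·0.098345 + 0.22·0.268739 + 0.36·1.77918e-05 = 0.085682.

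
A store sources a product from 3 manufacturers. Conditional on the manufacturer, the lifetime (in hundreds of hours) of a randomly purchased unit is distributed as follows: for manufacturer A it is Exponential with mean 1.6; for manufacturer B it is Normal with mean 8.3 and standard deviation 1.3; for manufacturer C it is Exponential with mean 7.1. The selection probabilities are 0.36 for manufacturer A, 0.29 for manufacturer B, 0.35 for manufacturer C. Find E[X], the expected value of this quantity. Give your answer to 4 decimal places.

Component means — A: 1.6; B: 8.3; C: 7.1.
E[X] = 0.36·1.6 + 0.29·8.3 + 0.35·7.1 = 5.468.

5.4680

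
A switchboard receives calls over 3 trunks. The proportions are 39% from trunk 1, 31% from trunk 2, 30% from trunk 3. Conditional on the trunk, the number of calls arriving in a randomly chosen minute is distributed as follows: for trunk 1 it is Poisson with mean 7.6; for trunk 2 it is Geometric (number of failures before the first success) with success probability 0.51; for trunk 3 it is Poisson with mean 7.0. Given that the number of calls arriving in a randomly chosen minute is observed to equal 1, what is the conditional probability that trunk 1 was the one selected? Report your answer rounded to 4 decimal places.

Likelihoods P(X=1 | ·): 1: 0.00380343; 2: 0.2499; 3: 0.00638317.
Posterior ∝ prior × likelihood. Numerator for 1: 0.39·0.00380343 = 0.00148334.
Normalizing constant: 0.39·0.00380343 + 0.31·0.2499 + 0.3·0.00638317 = 0.0808673.
P(1 | observation) = 0.00148334 / 0.0808673 = 0.0183429.

0.0183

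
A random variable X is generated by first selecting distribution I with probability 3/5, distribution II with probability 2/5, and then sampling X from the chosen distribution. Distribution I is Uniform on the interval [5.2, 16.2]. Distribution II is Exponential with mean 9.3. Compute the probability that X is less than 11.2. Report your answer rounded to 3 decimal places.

Conditional on each component, P(X < 11.2): I: 0.545455; II: 0.700098.
By total probability, P(X < 11.2) = 0.6·0.545455 + 0.4·0.700098 = 0.607312.

0.607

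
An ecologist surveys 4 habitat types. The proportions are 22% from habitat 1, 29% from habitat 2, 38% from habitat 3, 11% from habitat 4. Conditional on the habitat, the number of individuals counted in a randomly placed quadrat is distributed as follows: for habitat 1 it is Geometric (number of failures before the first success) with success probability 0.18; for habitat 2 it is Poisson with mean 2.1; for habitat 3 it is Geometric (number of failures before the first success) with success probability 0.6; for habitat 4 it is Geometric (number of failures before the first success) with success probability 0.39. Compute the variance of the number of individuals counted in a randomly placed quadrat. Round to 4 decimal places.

9.1751

Per component, 1: μ=4.55556, E[X²]=46.0617; 2: μ=2.1, E[X²]=6.51; 3: μ=0.666667, E[X²]=1.55556; 4: μ=1.5641, E[X²]=6.45694.
E[X] = 0.22·4.55556 + 0.29·2.1 + 0.38·0.666667 + 0.11·1.5641 = 2.03661.
E[X²] = 0.22·46.0617 + 0.29·6.51 + 0.38·1.55556 + 0.11·6.45694 = 13.3229.
Var(X) = E[X²] − (E[X])² = 13.3229 − 4.14777 = 9.17509.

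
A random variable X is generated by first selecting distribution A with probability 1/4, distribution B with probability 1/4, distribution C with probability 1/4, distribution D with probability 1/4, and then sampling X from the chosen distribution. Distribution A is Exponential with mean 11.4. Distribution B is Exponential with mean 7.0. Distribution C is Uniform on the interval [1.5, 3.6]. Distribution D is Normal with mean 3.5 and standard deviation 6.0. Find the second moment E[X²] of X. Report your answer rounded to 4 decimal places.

For each component E[X²] = Var + (mean)², giving A: 259.92; B: 98; C: 6.87; D: 48.25.
Overall E[X²] = 0.25·259.92 + 0.25·98 + 0.25·6.87 + 0.25·48.25 = 103.26.

103.2600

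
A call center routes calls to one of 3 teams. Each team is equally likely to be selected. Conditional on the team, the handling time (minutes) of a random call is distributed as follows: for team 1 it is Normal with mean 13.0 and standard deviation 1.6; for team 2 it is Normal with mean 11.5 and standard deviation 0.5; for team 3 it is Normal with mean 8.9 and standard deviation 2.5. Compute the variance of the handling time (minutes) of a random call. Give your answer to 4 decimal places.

Per component, 1: μ=13, E[X²]=171.56; 2: μ=11.5, E[X²]=132.5; 3: μ=8.9, E[X²]=85.46.
E[X] = 0.333333·13 + 0.333333·11.5 + 0.333333·8.9 = 11.1333.
E[X²] = 0.333333·171.56 + 0.333333·132.5 + 0.333333·85.46 = 129.84.
Var(X) = E[X²] − (E[X])² = 129.84 − 123.951 = 5.88889.

5.8889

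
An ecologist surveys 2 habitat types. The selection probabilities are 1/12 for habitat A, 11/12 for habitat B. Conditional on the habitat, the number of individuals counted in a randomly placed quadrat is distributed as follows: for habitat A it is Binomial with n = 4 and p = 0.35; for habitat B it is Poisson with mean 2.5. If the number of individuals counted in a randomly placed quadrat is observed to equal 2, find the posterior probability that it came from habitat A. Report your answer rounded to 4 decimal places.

0.0991

Likelihoods P(X=2 | ·): A: 0.310537; B: 0.256516.
Posterior ∝ prior × likelihood. Numerator for A: 0.0833333·0.310537 = 0.0258781.
Normalizing constant: 0.0833333·0.310537 + 0.916667·0.256516 = 0.261017.
P(A | observation) = 0.0258781 / 0.261017 = 0.0991433.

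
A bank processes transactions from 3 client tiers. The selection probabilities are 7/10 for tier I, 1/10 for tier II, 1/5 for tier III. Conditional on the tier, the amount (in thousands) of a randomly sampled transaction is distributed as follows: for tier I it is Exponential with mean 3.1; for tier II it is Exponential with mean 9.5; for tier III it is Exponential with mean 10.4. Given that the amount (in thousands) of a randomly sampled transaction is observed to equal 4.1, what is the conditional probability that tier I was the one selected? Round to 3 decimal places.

Likelihoods f(4.1 | ·): I: 0.0859506; II: 0.0683666; III: 0.0648268.
Posterior ∝ prior × likelihood. Numerator for I: 0.7·0.0859506 = 0.0601654.
Normalizing constant: 0.7·0.0859506 + 0.1·0.0683666 + 0.2·0.0648268 = 0.0799674.
P(I | observation) = 0.0601654 / 0.0799674 = 0.752374.

0.752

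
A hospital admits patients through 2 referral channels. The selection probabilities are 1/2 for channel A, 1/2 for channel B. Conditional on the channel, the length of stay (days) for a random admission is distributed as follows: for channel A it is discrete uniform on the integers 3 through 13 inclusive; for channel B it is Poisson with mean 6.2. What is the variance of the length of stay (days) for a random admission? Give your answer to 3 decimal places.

Per component, A: μ=8, E[X²]=74; B: μ=6.2, E[X²]=44.64.
E[X] = 0.5·8 + 0.5·6.2 = 7.1.
E[X²] = 0.5·74 + 0.5·44.64 = 59.32.
Var(X) = E[X²] − (E[X])² = 59.32 − 50.41 = 8.91.

8.910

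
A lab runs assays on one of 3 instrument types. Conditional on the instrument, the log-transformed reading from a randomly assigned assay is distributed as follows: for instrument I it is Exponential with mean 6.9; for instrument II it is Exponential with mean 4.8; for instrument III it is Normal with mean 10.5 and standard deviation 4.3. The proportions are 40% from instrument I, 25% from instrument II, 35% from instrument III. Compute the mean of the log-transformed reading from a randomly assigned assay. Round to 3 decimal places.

Component means — I: 6.9; II: 4.8; III: 10.5.
E[X] = 0.4·6.9 + 0.25·4.8 + 0.35·10.5 = 7.635.

7.635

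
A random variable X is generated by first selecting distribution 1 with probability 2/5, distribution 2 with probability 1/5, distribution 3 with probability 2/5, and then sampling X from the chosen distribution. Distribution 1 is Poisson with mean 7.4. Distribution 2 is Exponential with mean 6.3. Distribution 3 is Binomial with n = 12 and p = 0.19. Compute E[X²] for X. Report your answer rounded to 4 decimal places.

43.5581

For each component E[X²] = Var + (mean)², giving 1: 62.16; 2: 79.38; 3: 7.0452.
Overall E[X²] = 0.4·62.16 + 0.2·79.38 + 0.4·7.0452 = 43.5581.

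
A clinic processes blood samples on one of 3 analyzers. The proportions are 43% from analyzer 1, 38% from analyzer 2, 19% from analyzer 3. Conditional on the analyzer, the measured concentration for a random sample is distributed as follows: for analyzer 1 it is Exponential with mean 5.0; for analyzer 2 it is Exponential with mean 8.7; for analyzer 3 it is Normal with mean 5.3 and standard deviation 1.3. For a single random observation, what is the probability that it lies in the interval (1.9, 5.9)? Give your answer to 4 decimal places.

0.4024

Conditional on each analyzer, P(1.9 < X < 5.9): 1: 0.376583; 2: 0.296262; 3: 0.673337.
By total probability, P(1.9 < X < 5.9) = 0.43·0.376583 + 0.38·0.296262 + 0.19·0.673337 = 0.402444.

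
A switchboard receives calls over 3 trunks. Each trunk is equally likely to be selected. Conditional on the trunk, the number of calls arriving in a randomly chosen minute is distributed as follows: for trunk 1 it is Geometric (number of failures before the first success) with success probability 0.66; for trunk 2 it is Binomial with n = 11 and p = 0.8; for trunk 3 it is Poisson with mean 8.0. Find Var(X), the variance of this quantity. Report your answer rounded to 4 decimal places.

17.4359

Per component, 1: μ=0.515152, E[X²]=1.04591; 2: μ=8.8, E[X²]=79.2; 3: μ=8, E[X²]=72.
E[X] = 0.333333·0.515152 + 0.333333·8.8 + 0.333333·8 = 5.77172.
E[X²] = 0.333333·1.04591 + 0.333333·79.2 + 0.333333·72 = 50.7486.
Var(X) = E[X²] − (E[X])² = 50.7486 − 33.3127 = 17.4359.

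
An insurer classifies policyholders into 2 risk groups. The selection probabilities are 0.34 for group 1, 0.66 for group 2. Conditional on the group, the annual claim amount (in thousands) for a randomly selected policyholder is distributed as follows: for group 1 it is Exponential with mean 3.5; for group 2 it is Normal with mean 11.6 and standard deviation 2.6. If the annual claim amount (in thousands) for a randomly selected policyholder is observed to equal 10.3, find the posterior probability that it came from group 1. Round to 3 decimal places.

0.054

Likelihoods f(10.3 | ·): 1: 0.0150614; 2: 0.13541.
Posterior ∝ prior × likelihood. Numerator for 1: 0.34·0.0150614 = 0.00512088.
Normalizing constant: 0.34·0.0150614 + 0.66·0.13541 = 0.0944913.
P(1 | observation) = 0.00512088 / 0.0944913 = 0.0541941.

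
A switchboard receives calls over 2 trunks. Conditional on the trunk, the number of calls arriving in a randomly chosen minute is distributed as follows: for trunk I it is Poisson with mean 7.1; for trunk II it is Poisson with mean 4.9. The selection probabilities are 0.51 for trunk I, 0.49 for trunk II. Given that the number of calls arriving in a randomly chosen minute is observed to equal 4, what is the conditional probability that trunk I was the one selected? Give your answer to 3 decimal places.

0.337

Likelihoods P(X=4 | ·): I: 0.0873638; II: 0.178867.
Posterior ∝ prior × likelihood. Numerator for I: 0.51·0.0873638 = 0.0445555.
Normalizing constant: 0.51·0.0873638 + 0.49·0.178867 = 0.1322.
P(I | observation) = 0.0445555 / 0.1322 = 0.33703.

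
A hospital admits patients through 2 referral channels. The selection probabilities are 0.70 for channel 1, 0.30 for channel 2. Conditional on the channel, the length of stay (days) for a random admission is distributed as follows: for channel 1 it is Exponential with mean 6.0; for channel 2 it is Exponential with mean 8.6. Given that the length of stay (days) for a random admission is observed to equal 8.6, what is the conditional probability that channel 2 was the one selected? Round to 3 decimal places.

0.316

Likelihoods f(8.6 | ·): 1: 0.0397521; 2: 0.0427767.
Posterior ∝ prior × likelihood. Numerator for 2: 0.3·0.0427767 = 0.012833.
Normalizing constant: 0.7·0.0397521 + 0.3·0.0427767 = 0.0406595.
P(2 | observation) = 0.012833 / 0.0406595 = 0.315622.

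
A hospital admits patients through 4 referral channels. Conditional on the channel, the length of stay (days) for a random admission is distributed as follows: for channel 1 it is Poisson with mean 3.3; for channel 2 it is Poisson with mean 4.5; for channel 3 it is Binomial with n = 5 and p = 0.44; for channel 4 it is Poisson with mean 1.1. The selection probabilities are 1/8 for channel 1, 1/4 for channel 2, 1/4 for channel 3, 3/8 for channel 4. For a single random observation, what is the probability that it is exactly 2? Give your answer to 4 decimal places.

Conditional on each channel, P(X = 2): 1: 0.200829; 2: 0.112479; 3: 0.339993; 4: 0.201387.
By total probability, P(X = 2) = 0.125·0.200829 + 0.25·0.112479 + 0.25·0.339993 + 0.375·0.201387 = 0.213742.

0.2137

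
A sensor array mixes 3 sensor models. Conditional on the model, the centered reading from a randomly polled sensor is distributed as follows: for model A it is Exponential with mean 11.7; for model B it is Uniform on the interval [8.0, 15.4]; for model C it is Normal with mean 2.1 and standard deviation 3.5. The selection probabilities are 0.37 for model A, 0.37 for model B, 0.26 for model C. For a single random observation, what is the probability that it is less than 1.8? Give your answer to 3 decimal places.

0.174

Conditional on each model, P(X < 1.8): A: 0.142596; B: 0; C: 0.465847.
By total probability, P(X < 1.8) = 0.37·0.142596 + 0.37·0 + 0.26·0.465847 = 0.173881.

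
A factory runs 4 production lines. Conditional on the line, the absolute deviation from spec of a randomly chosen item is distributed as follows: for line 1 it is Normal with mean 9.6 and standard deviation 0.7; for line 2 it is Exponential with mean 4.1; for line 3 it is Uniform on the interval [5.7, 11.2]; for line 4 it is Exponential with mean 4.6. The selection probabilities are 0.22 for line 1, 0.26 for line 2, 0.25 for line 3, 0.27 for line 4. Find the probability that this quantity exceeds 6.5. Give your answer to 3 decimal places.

0.553

Conditional on each line, P(X > 6.5): 1: 0.999995; 2: 0.204873; 3: 0.854545; 4: 0.243401.
By total probability, P(X > 6.5) = 0.22·0.999995 + 0.26·0.204873 + 0.25·0.854545 + 0.27·0.243401 = 0.552621.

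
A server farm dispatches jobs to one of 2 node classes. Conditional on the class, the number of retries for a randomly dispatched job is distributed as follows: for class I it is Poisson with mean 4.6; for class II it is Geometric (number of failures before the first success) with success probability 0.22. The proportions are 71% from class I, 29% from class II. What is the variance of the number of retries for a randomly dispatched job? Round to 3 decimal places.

8.169

Per component, I: μ=4.6, E[X²]=25.76; II: μ=3.54545, E[X²]=28.686.
E[X] = 0.71·4.6 + 0.29·3.54545 = 4.29418.
E[X²] = 0.71·25.76 + 0.29·28.686 = 26.6085.
Var(X) = E[X²] − (E[X])² = 26.6085 − 18.44 = 8.16853.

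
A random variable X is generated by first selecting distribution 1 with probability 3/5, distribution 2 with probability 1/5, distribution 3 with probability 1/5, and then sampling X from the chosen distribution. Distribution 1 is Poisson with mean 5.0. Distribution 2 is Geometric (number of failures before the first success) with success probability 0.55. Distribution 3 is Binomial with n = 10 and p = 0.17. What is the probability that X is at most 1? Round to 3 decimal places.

Conditional on each component, P(X ≤ 1): 1: 0.0404277; 2: 0.7975; 3: 0.472959.
By total probability, P(X ≤ 1) = 0.6·0.0404277 + 0.2·0.7975 + 0.2·0.472959 = 0.278348.

0.278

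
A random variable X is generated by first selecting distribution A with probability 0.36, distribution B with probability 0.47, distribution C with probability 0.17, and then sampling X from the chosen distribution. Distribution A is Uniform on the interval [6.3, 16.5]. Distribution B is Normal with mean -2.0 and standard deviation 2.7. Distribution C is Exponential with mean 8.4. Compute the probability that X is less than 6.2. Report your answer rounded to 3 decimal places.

Conditional on each component, P(X < 6.2): A: 0; B: 0.998805; C: 0.521976.
By total probability, P(X < 6.2) = 0.36·0 + 0.47·0.998805 + 0.17·0.521976 = 0.558175.

0.558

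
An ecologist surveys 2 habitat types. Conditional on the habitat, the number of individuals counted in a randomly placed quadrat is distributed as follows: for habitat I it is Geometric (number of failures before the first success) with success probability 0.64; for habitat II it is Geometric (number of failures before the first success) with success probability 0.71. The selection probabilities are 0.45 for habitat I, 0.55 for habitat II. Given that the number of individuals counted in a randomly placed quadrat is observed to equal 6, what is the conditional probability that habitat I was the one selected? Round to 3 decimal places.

0.730

Likelihoods P(X=6 | ·): I: 0.00139314; II: 0.000422325.
Posterior ∝ prior × likelihood. Numerator for I: 0.45·0.00139314 = 0.000626913.
Normalizing constant: 0.45·0.00139314 + 0.55·0.000422325 = 0.000859192.
P(I | observation) = 0.000626913 / 0.000859192 = 0.729655.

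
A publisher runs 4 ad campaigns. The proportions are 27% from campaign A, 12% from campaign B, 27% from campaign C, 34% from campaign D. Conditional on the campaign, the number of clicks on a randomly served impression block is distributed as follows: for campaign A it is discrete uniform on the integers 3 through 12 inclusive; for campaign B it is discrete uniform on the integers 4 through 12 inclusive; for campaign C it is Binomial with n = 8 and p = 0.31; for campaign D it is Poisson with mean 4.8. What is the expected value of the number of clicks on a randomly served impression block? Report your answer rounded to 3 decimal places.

Component means — A: 7.5; B: 8; C: 2.48; D: 4.8.
E[X] = 0.27·7.5 + 0.12·8 + 0.27·2.48 + 0.34·4.8 = 5.2866.

5.287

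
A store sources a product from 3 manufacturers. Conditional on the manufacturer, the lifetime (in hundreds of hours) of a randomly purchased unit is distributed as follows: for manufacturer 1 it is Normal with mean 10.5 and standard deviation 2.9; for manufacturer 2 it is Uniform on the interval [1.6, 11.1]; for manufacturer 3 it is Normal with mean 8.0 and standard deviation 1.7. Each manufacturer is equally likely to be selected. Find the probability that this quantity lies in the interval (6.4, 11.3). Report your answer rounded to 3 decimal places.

0.608

Conditional on each manufacturer, P(6.4 < X < 11.3): 1: 0.529962; 2: 0.494737; 3: 0.800574.
By total probability, P(6.4 < X < 11.3) = 0.333333·0.529962 + 0.333333·0.494737 + 0.333333·0.800574 = 0.608424.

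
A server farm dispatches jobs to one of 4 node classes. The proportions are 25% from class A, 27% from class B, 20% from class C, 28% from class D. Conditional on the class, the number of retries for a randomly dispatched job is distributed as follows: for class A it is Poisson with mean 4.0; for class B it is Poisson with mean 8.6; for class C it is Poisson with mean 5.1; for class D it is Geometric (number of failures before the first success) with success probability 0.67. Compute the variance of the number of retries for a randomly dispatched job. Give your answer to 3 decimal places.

13.717

Per component, A: μ=4, E[X²]=20; B: μ=8.6, E[X²]=82.56; C: μ=5.1, E[X²]=31.11; D: μ=0.492537, E[X²]=0.977723.
E[X] = 0.25·4 + 0.27·8.6 + 0.2·5.1 + 0.28·0.492537 = 4.47991.
E[X²] = 0.25·20 + 0.27·82.56 + 0.2·31.11 + 0.28·0.977723 = 33.787.
Var(X) = E[X²] − (E[X])² = 33.787 − 20.0696 = 13.7174.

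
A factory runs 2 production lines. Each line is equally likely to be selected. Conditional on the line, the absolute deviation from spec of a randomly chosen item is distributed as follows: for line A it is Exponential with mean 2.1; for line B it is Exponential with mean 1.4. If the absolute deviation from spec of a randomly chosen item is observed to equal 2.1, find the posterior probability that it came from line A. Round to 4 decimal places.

0.5236

Likelihoods f(2.1 | ·): A: 0.175181; B: 0.159379.
Posterior ∝ prior × likelihood. Numerator for A: 0.5·0.175181 = 0.0875903.
Normalizing constant: 0.5·0.175181 + 0.5·0.159379 = 0.16728.
P(A | observation) = 0.0875903 / 0.16728 = 0.523616.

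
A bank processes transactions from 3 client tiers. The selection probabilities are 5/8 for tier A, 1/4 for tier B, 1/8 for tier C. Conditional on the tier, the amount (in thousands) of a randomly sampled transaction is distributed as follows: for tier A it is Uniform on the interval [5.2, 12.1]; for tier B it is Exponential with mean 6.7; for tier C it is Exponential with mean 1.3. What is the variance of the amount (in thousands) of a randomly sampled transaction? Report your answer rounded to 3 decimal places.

Per component, A: μ=8.65, E[X²]=78.79; B: μ=6.7, E[X²]=89.78; C: μ=1.3, E[X²]=3.38.
E[X] = 0.625·8.65 + 0.25·6.7 + 0.125·1.3 = 7.24375.
E[X²] = 0.625·78.79 + 0.25·89.78 + 0.125·3.38 = 72.1113.
Var(X) = E[X²] − (E[X])² = 72.1113 − 52.4719 = 19.6393.

19.639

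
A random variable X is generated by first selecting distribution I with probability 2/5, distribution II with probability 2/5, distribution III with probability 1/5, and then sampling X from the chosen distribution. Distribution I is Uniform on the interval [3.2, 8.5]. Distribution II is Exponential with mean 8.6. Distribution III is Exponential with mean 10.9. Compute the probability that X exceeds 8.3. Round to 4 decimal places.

Conditional on each component, P(X > 8.3): I: 0.0377358; II: 0.380939; III: 0.46698.
By total probability, P(X > 8.3) = 0.4·0.0377358 + 0.4·0.380939 + 0.2·0.46698 = 0.260866.

0.2609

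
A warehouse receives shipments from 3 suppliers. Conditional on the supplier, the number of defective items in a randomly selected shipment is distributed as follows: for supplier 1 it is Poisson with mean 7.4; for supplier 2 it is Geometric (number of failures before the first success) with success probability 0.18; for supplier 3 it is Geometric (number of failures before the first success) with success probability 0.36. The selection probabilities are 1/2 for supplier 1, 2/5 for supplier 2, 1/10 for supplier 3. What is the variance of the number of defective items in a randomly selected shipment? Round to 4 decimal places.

Per component, 1: μ=7.4, E[X²]=62.16; 2: μ=4.55556, E[X²]=46.0617; 3: μ=1.77778, E[X²]=8.09877.
E[X] = 0.5·7.4 + 0.4·4.55556 + 0.1·1.77778 = 5.7.
E[X²] = 0.5·62.16 + 0.4·46.0617 + 0.1·8.09877 = 50.3146.
Var(X) = E[X²] − (E[X])² = 50.3146 − 32.49 = 17.8246.

17.8246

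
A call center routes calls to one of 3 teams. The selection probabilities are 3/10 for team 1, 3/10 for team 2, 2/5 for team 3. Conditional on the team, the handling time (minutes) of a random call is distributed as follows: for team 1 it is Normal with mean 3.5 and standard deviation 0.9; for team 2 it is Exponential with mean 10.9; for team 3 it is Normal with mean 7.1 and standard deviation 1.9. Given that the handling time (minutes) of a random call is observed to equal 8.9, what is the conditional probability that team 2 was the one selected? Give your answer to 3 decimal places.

0.185

Likelihoods f(8.9 | ·): 1: 6.75098e-09; 2: 0.0405477; 3: 0.13405.
Posterior ∝ prior × likelihood. Numerator for 2: 0.3·0.0405477 = 0.0121643.
Normalizing constant: 0.3·6.75098e-09 + 0.3·0.0405477 + 0.4·0.13405 = 0.0657841.
P(2 | observation) = 0.0121643 / 0.0657841 = 0.184912.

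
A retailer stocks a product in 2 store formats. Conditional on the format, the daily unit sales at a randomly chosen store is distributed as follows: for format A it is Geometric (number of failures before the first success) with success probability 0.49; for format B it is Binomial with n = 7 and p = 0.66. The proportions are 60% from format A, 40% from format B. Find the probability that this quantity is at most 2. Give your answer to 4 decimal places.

Conditional on each format, P(X ≤ 2): A: 0.867349; B: 0.0492247.
By total probability, P(X ≤ 2) = 0.6·0.867349 + 0.4·0.0492247 = 0.540099.

0.5401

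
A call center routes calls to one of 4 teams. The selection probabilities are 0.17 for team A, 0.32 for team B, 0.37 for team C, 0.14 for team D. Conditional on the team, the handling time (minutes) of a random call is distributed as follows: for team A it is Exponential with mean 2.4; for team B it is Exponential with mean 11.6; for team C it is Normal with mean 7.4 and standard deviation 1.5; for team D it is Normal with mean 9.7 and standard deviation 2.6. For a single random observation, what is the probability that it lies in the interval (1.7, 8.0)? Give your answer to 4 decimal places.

Conditional on each team, P(1.7 < X < 8.0): A: 0.45679; B: 0.361932; C: 0.655349; D: 0.25556.
By total probability, P(1.7 < X < 8.0) = 0.17·0.45679 + 0.32·0.361932 + 0.37·0.655349 + 0.14·0.25556 = 0.47173.

0.4717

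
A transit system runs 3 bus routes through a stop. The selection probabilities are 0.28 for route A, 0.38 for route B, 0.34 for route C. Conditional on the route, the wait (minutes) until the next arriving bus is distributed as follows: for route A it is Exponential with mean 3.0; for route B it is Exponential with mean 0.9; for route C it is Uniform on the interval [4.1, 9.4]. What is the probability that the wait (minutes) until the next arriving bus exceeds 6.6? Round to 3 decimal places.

0.211

Conditional on each route, P(X > 6.6): A: 0.110803; B: 0.000653392; C: 0.528302.
By total probability, P(X > 6.6) = 0.28·0.110803 + 0.38·0.000653392 + 0.34·0.528302 = 0.210896.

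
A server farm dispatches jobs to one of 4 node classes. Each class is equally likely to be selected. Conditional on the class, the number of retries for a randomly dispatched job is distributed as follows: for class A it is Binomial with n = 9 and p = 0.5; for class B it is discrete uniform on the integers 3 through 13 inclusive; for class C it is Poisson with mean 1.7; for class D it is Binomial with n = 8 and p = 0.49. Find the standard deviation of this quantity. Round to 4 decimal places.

3.0155

Per component, A: μ=4.5, E[X²]=22.5; B: μ=8, E[X²]=74; C: μ=1.7, E[X²]=4.59; D: μ=3.92, E[X²]=17.3656.
E[X] = 0.25·4.5 + 0.25·8 + 0.25·1.7 + 0.25·3.92 = 4.53.
E[X²] = 0.25·22.5 + 0.25·74 + 0.25·4.59 + 0.25·17.3656 = 29.6139.
Var(X) = E[X²] − (E[X])² = 29.6139 − 20.5209 = 9.093.
SD(X) = √9.093 = 3.01546.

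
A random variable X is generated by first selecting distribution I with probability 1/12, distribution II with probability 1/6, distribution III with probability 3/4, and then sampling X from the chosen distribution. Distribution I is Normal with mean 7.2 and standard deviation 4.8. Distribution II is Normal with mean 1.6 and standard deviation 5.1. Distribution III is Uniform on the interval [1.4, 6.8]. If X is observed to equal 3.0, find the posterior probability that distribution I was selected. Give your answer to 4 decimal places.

0.0302

Likelihoods f(3.0 | ·): I: 0.0566781; II: 0.0753315; III: 0.185185.
Posterior ∝ prior × likelihood. Numerator for I: 0.0833333·0.0566781 = 0.00472318.
Normalizing constant: 0.0833333·0.0566781 + 0.166667·0.0753315 + 0.75·0.185185 = 0.156167.
P(I | observation) = 0.00472318 / 0.156167 = 0.0302443.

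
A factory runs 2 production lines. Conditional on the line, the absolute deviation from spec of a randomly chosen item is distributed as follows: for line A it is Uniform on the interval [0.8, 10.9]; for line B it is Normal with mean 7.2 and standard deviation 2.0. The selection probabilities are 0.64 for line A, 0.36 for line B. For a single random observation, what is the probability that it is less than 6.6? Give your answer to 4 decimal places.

Conditional on each line, P(X < 6.6): A: 0.574257; B: 0.382089.
By total probability, P(X < 6.6) = 0.64·0.574257 + 0.36·0.382089 = 0.505077.

0.5051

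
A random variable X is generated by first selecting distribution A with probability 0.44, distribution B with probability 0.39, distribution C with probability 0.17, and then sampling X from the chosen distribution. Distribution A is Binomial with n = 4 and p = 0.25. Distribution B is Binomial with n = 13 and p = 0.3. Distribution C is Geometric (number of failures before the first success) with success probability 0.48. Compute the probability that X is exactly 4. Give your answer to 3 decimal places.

0.099

Conditional on each component, P(X = 4): A: 0.00390625; B: 0.233708; C: 0.0350958.
By total probability, P(X = 4) = 0.44·0.00390625 + 0.39·0.233708 + 0.17·0.0350958 = 0.0988311.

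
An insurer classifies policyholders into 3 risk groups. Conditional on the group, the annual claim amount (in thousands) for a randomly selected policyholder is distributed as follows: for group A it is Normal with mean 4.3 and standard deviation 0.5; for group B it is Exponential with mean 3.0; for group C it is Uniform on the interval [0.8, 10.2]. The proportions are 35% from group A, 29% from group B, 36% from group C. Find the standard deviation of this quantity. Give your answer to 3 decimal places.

2.521

Per component, A: μ=4.3, E[X²]=18.74; B: μ=3, E[X²]=18; C: μ=5.5, E[X²]=37.6133.
E[X] = 0.35·4.3 + 0.29·3 + 0.36·5.5 = 4.355.
E[X²] = 0.35·18.74 + 0.29·18 + 0.36·37.6133 = 25.3198.
Var(X) = E[X²] − (E[X])² = 25.3198 − 18.966 = 6.35378.
SD(X) = √6.35378 = 2.52067.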